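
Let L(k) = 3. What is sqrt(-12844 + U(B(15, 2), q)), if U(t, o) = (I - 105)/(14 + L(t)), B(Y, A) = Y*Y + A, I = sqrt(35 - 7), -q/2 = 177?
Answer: sqrt(-3713701 + 34*sqrt(7))/17 ≈ 113.36*I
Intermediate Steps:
q = -354 (q = -2*177 = -354)
I = 2*sqrt(7) (I = sqrt(28) = 2*sqrt(7) ≈ 5.2915)
B(Y, A) = A + Y**2 (B(Y, A) = Y**2 + A = A + Y**2)
U(t, o) = -105/17 + 2*sqrt(7)/17 (U(t, o) = (2*sqrt(7) - 105)/(14 + 3) = (-105 + 2*sqrt(7))/17 = (-105 + 2*sqrt(7))*(1/17) = -105/17 + 2*sqrt(7)/17)
sqrt(-12844 + U(B(15, 2), q)) = sqrt(-12844 + (-105/17 + 2*sqrt(7)/17)) = sqrt(-218453/17 + 2*sqrt(7)/17)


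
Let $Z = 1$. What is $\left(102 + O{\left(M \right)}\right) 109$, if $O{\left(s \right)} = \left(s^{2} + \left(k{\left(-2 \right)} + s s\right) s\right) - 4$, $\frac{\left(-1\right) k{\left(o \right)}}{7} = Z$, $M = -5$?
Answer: $3597$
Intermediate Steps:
$k{\left(o \right)} = -7$ ($k{\left(o \right)} = \left(-7\right) 1 = -7$)
$O{\left(s \right)} = -4 + s^{2} + s \left(-7 + s^{2}\right)$ ($O{\left(s \right)} = \left(s^{2} + \left(-7 + s s\right) s\right) - 4 = \left(s^{2} + \left(-7 + s^{2}\right) s\right) - 4 = \left(s^{2} + s \left(-7 + s^{2}\right)\right) - 4 = -4 + s^{2} + s \left(-7 + s^{2}\right)$)
$\left(102 + O{\left(M \right)}\right) 109 = \left(102 + \left(-4 + \left(-5\right)^{2} + \left(-5\right)^{3} - -35\right)\right) 109 = \left(102 + \left(-4 + 25 - 125 + 35\right)\right) 109 = \left(102 - 69\right) 109 = 33 \cdot 109 = 3597$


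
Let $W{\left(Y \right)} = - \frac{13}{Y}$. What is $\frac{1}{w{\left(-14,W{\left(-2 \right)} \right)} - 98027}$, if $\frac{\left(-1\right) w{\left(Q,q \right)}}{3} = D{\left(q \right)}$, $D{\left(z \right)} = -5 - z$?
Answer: $- \frac{2}{195985} \approx -1.0205 \cdot 10^{-5}$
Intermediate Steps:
$w{\left(Q,q \right)} = 15 + 3 q$ ($w{\left(Q,q \right)} = - 3 \left(-5 - q\right) = 15 + 3 q$)
$\frac{1}{w{\left(-14,W{\left(-2 \right)} \right)} - 98027} = \frac{1}{\left(15 + 3 \left(- \frac{13}{-2}\right)\right) - 98027} = \frac{1}{\left(15 + 3 \left(\left(-13\right) \left(- \frac{1}{2}\right)\right)\right) - 98027} = \frac{1}{\left(15 + 3 \cdot \frac{13}{2}\right) - 98027} = \frac{1}{\left(15 + \frac{39}{2}\right) - 98027} = \frac{1}{\frac{69}{2} - 98027} = \frac{1}{- \frac{195985}{2}} = - \frac{2}{195985}$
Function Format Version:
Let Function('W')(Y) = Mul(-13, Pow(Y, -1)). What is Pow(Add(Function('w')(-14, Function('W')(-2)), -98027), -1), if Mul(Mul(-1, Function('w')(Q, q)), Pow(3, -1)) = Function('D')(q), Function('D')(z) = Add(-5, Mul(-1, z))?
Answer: Rational(-2, 195985) ≈ -1.0205e-5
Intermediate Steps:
Function('w')(Q, q) = Add(15, Mul(3, q)) (Function('w')(Q, q) = Mul(-3, Add(-5, Mul(-1, q))) = Add(15, Mul(3, q)))
Pow(Add(Function('w')(-14, Function('W')(-2)), -98027), -1) = Pow(Add(Add(15, Mul(3, Mul(-13, Pow(-2, -1)))), -98027), -1) = Pow(Add(Add(15, Mul(3, Mul(-13, Rational(-1, 2)))), -98027), -1) = Pow(Add(Add(15, Mul(3, Rational(13, 2))), -98027), -1) = Pow(Add(Add(15, Rational(39, 2)), -98027), -1) = Pow(Add(Rational(69, 2), -98027), -1) = Pow(Rational(-195985, 2), -1) = Rational(-2, 195985)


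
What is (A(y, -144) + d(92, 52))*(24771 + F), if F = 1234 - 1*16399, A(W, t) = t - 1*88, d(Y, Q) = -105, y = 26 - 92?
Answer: -3237222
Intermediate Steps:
y = -66
A(W, t) = -88 + t (A(W, t) = t - 88 = -88 + t)
F = -15165 (F = 1234 - 16399 = -15165)
(A(y, -144) + d(92, 52))*(24771 + F) = ((-88 - 144) - 105)*(24771 - 15165) = (-232 - 105)*9606 = -337*9606 = -3237222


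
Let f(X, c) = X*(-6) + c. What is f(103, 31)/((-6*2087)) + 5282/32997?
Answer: 28503481/137729478 ≈ 0.20695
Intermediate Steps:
f(X, c) = c - 6*X (f(X, c) = -6*X + c = c - 6*X)
f(103, 31)/((-6*2087)) + 5282/32997 = (31 - 6*103)/((-6*2087)) + 5282/32997 = (31 - 618)/(-12522) + 5282*(1/32997) = -587*(-1/12522) + 5282/32997 = 587/12522 + 5282/32997 = 28503481/137729478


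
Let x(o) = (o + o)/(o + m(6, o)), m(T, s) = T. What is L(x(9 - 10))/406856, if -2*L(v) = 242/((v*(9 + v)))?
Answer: 3025/34989616 ≈ 8.6454e-5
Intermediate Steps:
x(o) = 2*o/(6 + o) (x(o) = (o + o)/(o + 6) = (2*o)/(6 + o) = 2*o/(6 + o))
L(v) = -121/(v*(9 + v))
L(x(9 - 10))/406856 = -121/((2*(9 - 10)/(6 + (9 - 10)))*(9 + 2*(9 - 10)/(6 + (9 - 10))))/406856 = -121/((2*(-1)/(6 - 1))*(9 + 2*(-1)/(6 - 1)))*(1/406856) = -121/((2*(-1)/5)*(9 + 2*(-1)/5))*(1/406856) = -121/((2*(-1)*(⅕))*(9 + 2*(-1)*(⅕)))*(1/406856) = -121/((-⅖)*(9 - ⅖))*(1/406856) = -121*(-5/2)/43/5*(1/406856) = -121*(-5/2)*5/43*(1/406856) = (3025/86)*(1/406856) = 3025/34989616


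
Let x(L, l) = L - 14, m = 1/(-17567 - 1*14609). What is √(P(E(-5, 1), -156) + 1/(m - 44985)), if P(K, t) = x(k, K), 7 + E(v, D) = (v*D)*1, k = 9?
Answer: I*√10475421142837749141/1447437361 ≈ 2.2361*I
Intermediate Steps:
m = -1/32176 (m = 1/(-17567 - 14609) = 1/(-32176) = -1/32176 ≈ -3.1079e-5)
E(v, D) = -7 + D*v (E(v, D) = -7 + (v*D)*1 = -7 + (D*v)*1 = -7 + D*v)
x(L, l) = -14 + L
P(K, t) = -5 (P(K, t) = -14 + 9 = -5)
√(P(E(-5, 1), -156) + 1/(m - 44985)) = √(-5 + 1/(-1/32176 - 44985)) = √(-5 + 1/(-1447437361/32176)) = √(-5 - 32176/1447437361) = √(-7237218981/1447437361) = I*√10475421142837749141/1447437361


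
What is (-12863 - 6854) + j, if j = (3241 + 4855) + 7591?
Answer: -4030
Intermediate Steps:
j = 15687 (j = 8096 + 7591 = 15687)
(-12863 - 6854) + j = (-12863 - 6854) + 15687 = -19717 + 15687 = -4030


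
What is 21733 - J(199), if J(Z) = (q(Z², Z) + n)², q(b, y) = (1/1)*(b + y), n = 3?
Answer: -1584257076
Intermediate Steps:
q(b, y) = b + y (q(b, y) = (1*1)*(b + y) = 1*(b + y) = b + y)
J(Z) = (3 + Z + Z²)² (J(Z) = ((Z² + Z) + 3)² = ((Z + Z²) + 3)² = (3 + Z + Z²)²)
21733 - J(199) = 21733 - (3 + 199 + 199²)² = 21733 - (3 + 199 + 39601)² = 21733 - 1*39803² = 21733 - 1*1584278809 = 21733 - 1584278809 = -1584257076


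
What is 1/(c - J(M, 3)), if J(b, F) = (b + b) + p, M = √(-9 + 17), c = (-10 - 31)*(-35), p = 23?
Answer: 353/498428 + √2/498428 ≈ 0.00071106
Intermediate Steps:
c = 1435 (c = -41*(-35) = 1435)
M = 2*√2 (M = √8 = 2*√2 ≈ 2.8284)
J(b, F) = 23 + 2*b (J(b, F) = (b + b) + 23 = 2*b + 23 = 23 + 2*b)
1/(c - J(M, 3)) = 1/(1435 - (23 + 2*(2*√2))) = 1/(1435 - (23 + 4*√2)) = 1/(1435 + (-23 - 4*√2)) = 1/(1412 - 4*√2)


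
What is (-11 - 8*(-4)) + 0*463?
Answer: 21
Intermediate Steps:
(-11 - 8*(-4)) + 0*463 = (-11 + 32) + 0 = 21 + 0 = 21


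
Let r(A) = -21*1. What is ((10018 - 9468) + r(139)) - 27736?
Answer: -27207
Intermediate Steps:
r(A) = -21
((10018 - 9468) + r(139)) - 27736 = ((10018 - 9468) - 21) - 27736 = (550 - 21) - 27736 = 529 - 27736 = -27207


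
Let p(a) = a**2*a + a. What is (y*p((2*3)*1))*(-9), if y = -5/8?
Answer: 4995/4 ≈ 1248.8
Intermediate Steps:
p(a) = a + a**3 (p(a) = a**3 + a = a + a**3)
y = -5/8 (y = -5*1/8 = -5/8 ≈ -0.62500)
(y*p((2*3)*1))*(-9) = -5*((2*3)*1 + ((2*3)*1)**3)/8*(-9) = -5*(6*1 + (6*1)**3)/8*(-9) = -5*(6 + 6**3)/8*(-9) = -5*(6 + 216)/8*(-9) = -5/8*222*(-9) = -555/4*(-9) = 4995/4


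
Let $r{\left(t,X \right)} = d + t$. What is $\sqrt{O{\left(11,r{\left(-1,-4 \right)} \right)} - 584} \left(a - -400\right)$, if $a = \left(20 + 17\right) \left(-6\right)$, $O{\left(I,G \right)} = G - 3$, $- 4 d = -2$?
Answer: $445 i \sqrt{94} \approx 4314.4 i$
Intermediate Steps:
$d = \frac{1}{2}$ ($d = \left(- \frac{1}{4}\right) \left(-2\right) = \frac{1}{2} \approx 0.5$)
$r{\left(t,X \right)} = \frac{1}{2} + t$
$O{\left(I,G \right)} = -3 + G$ ($O{\left(I,G \right)} = G - 3 = -3 + G$)
$a = -222$ ($a = 37 \left(-6\right) = -222$)
$\sqrt{O{\left(11,r{\left(-1,-4 \right)} \right)} - 584} \left(a - -400\right) = \sqrt{\left(-3 + \left(\frac{1}{2} - 1\right)\right) - 584} \left(-222 - -400\right) = \sqrt{\left(-3 - \frac{1}{2}\right) - 584} \left(-222 + 400\right) = \sqrt{- \frac{7}{2} - 584} \cdot 178 = \sqrt{- \frac{1175}{2}} \cdot 178 = \frac{5 i \sqrt{94}}{2} \cdot 178 = 445 i \sqrt{94}$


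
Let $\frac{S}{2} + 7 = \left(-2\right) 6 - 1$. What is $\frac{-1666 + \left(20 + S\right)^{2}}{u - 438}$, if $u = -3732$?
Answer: $\frac{211}{695} \approx 0.3036$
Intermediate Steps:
$S = -40$ ($S = -14 + 2 \left(\left(-2\right) 6 - 1\right) = -14 + 2 \left(-12 - 1\right) = -14 + 2 \left(-13\right) = -14 - 26 = -40$)
$\frac{-1666 + \left(20 + S\right)^{2}}{u - 438} = \frac{-1666 + \left(20 - 40\right)^{2}}{-3732 - 438} = \frac{-1666 + \left(-20\right)^{2}}{-4170} = \left(-1666 + 400\right) \left(- \frac{1}{4170}\right) = \left(-1266\right) \left(- \frac{1}{4170}\right) = \frac{211}{695}$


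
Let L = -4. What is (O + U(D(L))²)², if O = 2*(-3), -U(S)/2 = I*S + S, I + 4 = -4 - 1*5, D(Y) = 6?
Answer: 429732900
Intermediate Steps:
I = -13 (I = -4 + (-4 - 1*5) = -4 + (-4 - 5) = -4 - 9 = -13)
U(S) = 24*S (U(S) = -2*(-13*S + S) = -(-24)*S = 24*S)
O = -6
(O + U(D(L))²)² = (-6 + (24*6)²)² = (-6 + 144²)² = (-6 + 20736)² = 20730² = 429732900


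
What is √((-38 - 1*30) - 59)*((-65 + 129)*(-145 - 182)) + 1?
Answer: 1 - 20928*I*√127 ≈ 1.0 - 2.3585e+5*I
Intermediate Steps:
√((-38 - 1*30) - 59)*((-65 + 129)*(-145 - 182)) + 1 = √((-38 - 30) - 59)*(64*(-327)) + 1 = √(-68 - 59)*(-20928) + 1 = √(-127)*(-20928) + 1 = (I*√127)*(-20928) + 1 = -20928*I*√127 + 1 = 1 - 20928*I*√127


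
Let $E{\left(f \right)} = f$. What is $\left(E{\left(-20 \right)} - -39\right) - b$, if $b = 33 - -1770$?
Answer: $-1784$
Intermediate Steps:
$b = 1803$ ($b = 33 + 1770 = 1803$)
$\left(E{\left(-20 \right)} - -39\right) - b = \left(-20 - -39\right) - 1803 = \left(-20 + 39\right) - 1803 = 19 - 1803 = -1784$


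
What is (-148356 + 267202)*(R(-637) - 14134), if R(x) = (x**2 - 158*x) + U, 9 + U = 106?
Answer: 58517155788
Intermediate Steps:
U = 97 (U = -9 + 106 = 97)
R(x) = 97 + x**2 - 158*x (R(x) = (x**2 - 158*x) + 97 = 97 + x**2 - 158*x)
(-148356 + 267202)*(R(-637) - 14134) = (-148356 + 267202)*((97 + (-637)**2 - 158*(-637)) - 14134) = 118846*((97 + 405769 + 100646) - 14134) = 118846*(506512 - 14134) = 118846*492378 = 58517155788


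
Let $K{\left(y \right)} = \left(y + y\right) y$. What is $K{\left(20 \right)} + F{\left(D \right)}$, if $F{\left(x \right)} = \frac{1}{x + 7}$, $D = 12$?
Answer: $\frac{15201}{19} \approx 800.05$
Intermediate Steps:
$K{\left(y \right)} = 2 y^{2}$ ($K{\left(y \right)} = 2 y y = 2 y^{2}$)
$F{\left(x \right)} = \frac{1}{7 + x}$
$K{\left(20 \right)} + F{\left(D \right)} = 2 \cdot 20^{2} + \frac{1}{7 + 12} = 2 \cdot 400 + \frac{1}{19} = 800 + \frac{1}{19} = \frac{15201}{19}$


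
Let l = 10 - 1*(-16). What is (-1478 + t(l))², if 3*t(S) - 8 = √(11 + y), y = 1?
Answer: 19589488/9 - 17704*√3/9 ≈ 2.1732e+6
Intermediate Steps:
l = 26 (l = 10 + 16 = 26)
t(S) = 8/3 + 2*√3/3 (t(S) = 8/3 + √(11 + 1)/3 = 8/3 + √12/3 = 8/3 + (2*√3)/3 = 8/3 + 2*√3/3)
(-1478 + t(l))² = (-1478 + (8/3 + 2*√3/3))² = (-4426/3 + 2*√3/3)²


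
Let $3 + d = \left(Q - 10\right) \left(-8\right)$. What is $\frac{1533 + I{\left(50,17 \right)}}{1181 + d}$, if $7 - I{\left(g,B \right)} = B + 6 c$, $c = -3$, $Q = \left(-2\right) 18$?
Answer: $\frac{1541}{1546} \approx 0.99677$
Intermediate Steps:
$Q = -36$
$I{\left(g,B \right)} = 25 - B$ ($I{\left(g,B \right)} = 7 - \left(B + 6 \left(-3\right)\right) = 7 - \left(B - 18\right) = 7 - \left(-18 + B\right) = 25 - B$)
$d = 365$ ($d = -3 + \left(-36 - 10\right) \left(-8\right) = -3 - -368 = -3 + 368 = 365$)
$\frac{1533 + I{\left(50,17 \right)}}{1181 + d} = \frac{1533 + \left(25 - 17\right)}{1181 + 365} = \frac{1533 + \left(25 - 17\right)}{1546} = \left(1533 + 8\right) \frac{1}{1546} = 1541 \cdot \frac{1}{1546} = \frac{1541}{1546}$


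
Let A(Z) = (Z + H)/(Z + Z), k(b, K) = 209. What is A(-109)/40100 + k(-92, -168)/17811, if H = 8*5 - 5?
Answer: 914177107/77850099900 ≈ 0.011743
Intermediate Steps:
H = 35 (H = 40 - 5 = 35)
A(Z) = (35 + Z)/(2*Z) (A(Z) = (Z + 35)/(Z + Z) = (35 + Z)/((2*Z)) = (35 + Z)*(1/(2*Z)) = (35 + Z)/(2*Z))
A(-109)/40100 + k(-92, -168)/17811 = ((½)*(35 - 109)/(-109))/40100 + 209/17811 = ((½)*(-1/109)*(-74))*(1/40100) + 209*(1/17811) = (37/109)*(1/40100) + 209/17811 = 37/4370900 + 209/17811 = 914177107/77850099900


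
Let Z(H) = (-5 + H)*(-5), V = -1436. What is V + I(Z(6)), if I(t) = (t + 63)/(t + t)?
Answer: -7209/5 ≈ -1441.8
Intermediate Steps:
Z(H) = 25 - 5*H
I(t) = (63 + t)/(2*t) (I(t) = (63 + t)/((2*t)) = (63 + t)*(1/(2*t)) = (63 + t)/(2*t))
V + I(Z(6)) = -1436 + (63 + (25 - 5*6))/(2*(25 - 5*6)) = -1436 + (63 + (25 - 30))/(2*(25 - 30)) = -1436 + (1/2)*(63 - 5)/(-5) = -1436 + (1/2)*(-1/5)*58 = -1436 - 29/5 = -7209/5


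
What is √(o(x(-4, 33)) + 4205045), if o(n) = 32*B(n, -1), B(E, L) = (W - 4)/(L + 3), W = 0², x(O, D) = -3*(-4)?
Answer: √4204981 ≈ 2050.6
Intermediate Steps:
x(O, D) = 12
W = 0
B(E, L) = -4/(3 + L) (B(E, L) = (0 - 4)/(L + 3) = -4/(3 + L))
o(n) = -64 (o(n) = 32*(-4/(3 - 1)) = 32*(-4/2) = 32*(-4*½) = 32*(-2) = -64)
√(o(x(-4, 33)) + 4205045) = √(-64 + 4205045) = √4204981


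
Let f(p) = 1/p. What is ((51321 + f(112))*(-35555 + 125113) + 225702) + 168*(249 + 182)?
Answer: 36772040221/8 ≈ 4.5965e+9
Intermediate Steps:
((51321 + f(112))*(-35555 + 125113) + 225702) + 168*(249 + 182) = ((51321 + 1/112)*(-35555 + 125113) + 225702) + 168*(249 + 182) = ((51321 + 1/112)*89558 + 225702) + 168*431 = ((5747953/112)*89558 + 225702) + 72408 = (36769655341/8 + 225702) + 72408 = 36771460957/8 + 72408 = 36772040221/8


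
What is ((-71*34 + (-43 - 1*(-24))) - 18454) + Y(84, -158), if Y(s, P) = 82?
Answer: -20805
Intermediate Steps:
((-71*34 + (-43 - 1*(-24))) - 18454) + Y(84, -158) = ((-71*34 + (-43 - 1*(-24))) - 18454) + 82 = ((-2414 + (-43 + 24)) - 18454) + 82 = ((-2414 - 19) - 18454) + 82 = (-2433 - 18454) + 82 = -20887 + 82 = -20805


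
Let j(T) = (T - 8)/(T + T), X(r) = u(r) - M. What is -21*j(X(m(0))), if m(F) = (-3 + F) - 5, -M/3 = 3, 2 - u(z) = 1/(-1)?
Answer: -7/2 ≈ -3.5000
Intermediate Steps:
u(z) = 3 (u(z) = 2 - 1/(-1) = 2 - 1*(-1) = 2 + 1 = 3)
M = -9 (M = -3*3 = -9)
m(F) = -8 + F
X(r) = 12 (X(r) = 3 - 1*(-9) = 3 + 9 = 12)
j(T) = (-8 + T)/(2*T) (j(T) = (-8 + T)/((2*T)) = (-8 + T)*(1/(2*T)) = (-8 + T)/(2*T))
-21*j(X(m(0))) = -21*(-8 + 12)/(2*12) = -21*4/(2*12) = -21*1/6 = -7/2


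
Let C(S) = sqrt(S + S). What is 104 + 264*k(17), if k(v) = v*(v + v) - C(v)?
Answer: 152696 - 264*sqrt(34) ≈ 1.5116e+5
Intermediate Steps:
C(S) = sqrt(2)*sqrt(S) (C(S) = sqrt(2*S) = sqrt(2)*sqrt(S))
k(v) = 2*v**2 - sqrt(2)*sqrt(v) (k(v) = v*(v + v) - sqrt(2)*sqrt(v) = v*(2*v) - sqrt(2)*sqrt(v) = 2*v**2 - sqrt(2)*sqrt(v))
104 + 264*k(17) = 104 + 264*(2*17**2 - sqrt(2)*sqrt(17)) = 104 + 264*(2*289 - sqrt(34)) = 104 + 264*(578 - sqrt(34)) = 104 + (152592 - 264*sqrt(34)) = 152696 - 264*sqrt(34)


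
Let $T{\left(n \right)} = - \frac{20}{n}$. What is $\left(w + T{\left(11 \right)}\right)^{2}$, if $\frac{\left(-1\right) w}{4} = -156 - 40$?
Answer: $\frac{74028816}{121} \approx 6.1181 \cdot 10^{5}$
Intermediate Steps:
$w = 784$ ($w = - 4 \left(-156 - 40\right) = \left(-4\right) \left(-196\right) = 784$)
$\left(w + T{\left(11 \right)}\right)^{2} = \left(784 - \frac{20}{11}\right)^{2} = \left(\frac{8604}{11}\right)^{2} = \frac{74028816}{121}$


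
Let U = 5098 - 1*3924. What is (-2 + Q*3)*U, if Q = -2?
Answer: -9392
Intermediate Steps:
U = 1174 (U = 5098 - 3924 = 1174)
(-2 + Q*3)*U = (-2 - 2*3)*1174 = (-2 - 6)*1174 = -8*1174 = -9392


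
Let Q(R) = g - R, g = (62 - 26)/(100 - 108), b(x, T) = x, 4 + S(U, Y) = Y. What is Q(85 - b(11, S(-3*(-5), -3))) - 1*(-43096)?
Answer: 86035/2 ≈ 43018.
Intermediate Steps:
S(U, Y) = -4 + Y
g = -9/2 (g = 36/(-8) = 36*(-1/8) = -9/2 ≈ -4.5000)
Q(R) = -9/2 - R
Q(85 - b(11, S(-3*(-5), -3))) - 1*(-43096) = (-9/2 - (85 - 1*11)) - 1*(-43096) = (-9/2 - (85 - 11)) + 43096 = (-9/2 - 1*74) + 43096 = (-9/2 - 74) + 43096 = -157/2 + 43096 = 86035/2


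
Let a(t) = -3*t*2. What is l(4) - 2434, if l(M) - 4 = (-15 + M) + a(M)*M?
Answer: -2537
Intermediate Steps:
a(t) = -6*t
l(M) = -11 + M - 6*M² (l(M) = 4 + ((-15 + M) + (-6*M)*M) = 4 + ((-15 + M) - 6*M²) = 4 + (-15 + M - 6*M²) = -11 + M - 6*M²)
l(4) - 2434 = (-11 + 4 - 6*4²) - 2434 = (-11 + 4 - 6*16) - 2434 = (-11 + 4 - 96) - 2434 = -103 - 2434 = -2537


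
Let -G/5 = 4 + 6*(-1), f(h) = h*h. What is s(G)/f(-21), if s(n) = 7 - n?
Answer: -1/147 ≈ -0.0068027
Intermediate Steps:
f(h) = h²
G = 10 (G = -5*(4 + 6*(-1)) = -5*(4 - 6) = -5*(-2) = 10)
s(G)/f(-21) = (7 - 1*10)/((-21)²) = (7 - 10)/441 = -3*1/441 = -1/147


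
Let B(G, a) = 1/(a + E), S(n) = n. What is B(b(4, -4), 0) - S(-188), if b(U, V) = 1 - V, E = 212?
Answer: 39857/212 ≈ 188.00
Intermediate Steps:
B(G, a) = 1/(212 + a) (B(G, a) = 1/(a + 212) = 1/(212 + a))
B(b(4, -4), 0) - S(-188) = 1/(212 + 0) - 1*(-188) = 1/212 + 188 = 39857/212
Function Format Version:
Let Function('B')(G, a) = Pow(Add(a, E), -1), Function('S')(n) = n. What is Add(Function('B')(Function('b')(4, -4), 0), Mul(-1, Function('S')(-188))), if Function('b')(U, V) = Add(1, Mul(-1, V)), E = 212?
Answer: Rational(39857, 212) ≈ 188.00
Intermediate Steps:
Function('B')(G, a) = Pow(Add(212, a), -1) (Function('B')(G, a) = Pow(Add(a, 212), -1) = Pow(Add(212, a), -1))
Add(Function('B')(Function('b')(4, -4), 0), Mul(-1, Function('S')(-188))) = Add(Pow(Add(212, 0), -1), Mul(-1, -188)) = Add(Pow(212, -1), 188) = Add(Rational(1, 212), 188) = Rational(39857, 212)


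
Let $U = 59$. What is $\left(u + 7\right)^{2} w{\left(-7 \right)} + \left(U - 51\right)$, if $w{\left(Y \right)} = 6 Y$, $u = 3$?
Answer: $-4192$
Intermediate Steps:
$\left(u + 7\right)^{2} w{\left(-7 \right)} + \left(U - 51\right) = \left(3 + 7\right)^{2} \cdot 6 \left(-7\right) + \left(59 - 51\right) = 10^{2} \left(-42\right) + 8 = 100 \left(-42\right) + 8 = -4200 + 8 = -4192$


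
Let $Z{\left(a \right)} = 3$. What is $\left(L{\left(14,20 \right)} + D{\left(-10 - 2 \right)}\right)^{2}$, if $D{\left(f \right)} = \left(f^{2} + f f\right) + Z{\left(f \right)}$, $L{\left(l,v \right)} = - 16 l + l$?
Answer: $6561$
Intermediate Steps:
$L{\left(l,v \right)} = - 15 l$
$D{\left(f \right)} = 3 + 2 f^{2}$ ($D{\left(f \right)} = \left(f^{2} + f f\right) + 3 = \left(f^{2} + f^{2}\right) + 3 = 2 f^{2} + 3 = 3 + 2 f^{2}$)
$\left(L{\left(14,20 \right)} + D{\left(-10 - 2 \right)}\right)^{2} = \left(\left(-15\right) 14 + \left(3 + 2 \left(-10 - 2\right)^{2}\right)\right)^{2} = \left(-210 + \left(3 + 2 \left(-10 - 2\right)^{2}\right)\right)^{2} = \left(-210 + \left(3 + 2 \left(-12\right)^{2}\right)\right)^{2} = \left(-210 + \left(3 + 2 \cdot 144\right)\right)^{2} = \left(-210 + \left(3 + 288\right)\right)^{2} = \left(-210 + 291\right)^{2} = 81^{2} = 6561$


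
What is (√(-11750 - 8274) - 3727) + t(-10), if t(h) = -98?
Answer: -3825 + 2*I*√5006 ≈ -3825.0 + 141.51*I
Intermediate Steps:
(√(-11750 - 8274) - 3727) + t(-10) = (√(-11750 - 8274) - 3727) - 98 = (√(-20024) - 3727) - 98 = (2*I*√5006 - 3727) - 98 = (-3727 + 2*I*√5006) - 98 = -3825 + 2*I*√5006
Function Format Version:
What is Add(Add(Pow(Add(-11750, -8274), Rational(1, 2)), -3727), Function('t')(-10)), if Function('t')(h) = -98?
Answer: Add(-3825, Mul(2, I, Pow(5006, Rational(1, 2)))) ≈ Add(-3825.0, Mul(141.51, I))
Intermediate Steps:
Add(Add(Pow(Add(-11750, -8274), Rational(1, 2)), -3727), Function('t')(-10)) = Add(Add(Pow(Add(-11750, -8274), Rational(1, 2)), -3727), -98) = Add(Add(Pow(-20024, Rational(1, 2)), -3727), -98) = Add(Add(Mul(2, I, Pow(5006, Rational(1, 2))), -3727), -98) = Add(Add(-3727, Mul(2, I, Pow(5006, Rational(1, 2)))), -98) = Add(-3825, Mul(2, I, Pow(5006, Rational(1, 2))))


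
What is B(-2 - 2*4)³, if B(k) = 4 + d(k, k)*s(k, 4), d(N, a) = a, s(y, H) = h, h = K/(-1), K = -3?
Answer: -17576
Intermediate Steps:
h = 3 (h = -3/(-1) = -3*(-1) = 3)
s(y, H) = 3
B(k) = 4 + 3*k (B(k) = 4 + k*3 = 4 + 3*k)
B(-2 - 2*4)³ = (4 + 3*(-2 - 2*4))³ = (4 + 3*(-2 - 1*8))³ = (4 + 3*(-2 - 8))³ = (4 + 3*(-10))³ = (4 - 30)³ = (-26)³ = -17576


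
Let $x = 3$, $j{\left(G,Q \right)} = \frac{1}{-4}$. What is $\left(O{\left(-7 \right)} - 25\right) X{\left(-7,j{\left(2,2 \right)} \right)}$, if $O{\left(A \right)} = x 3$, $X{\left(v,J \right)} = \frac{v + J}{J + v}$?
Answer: $-16$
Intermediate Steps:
$j{\left(G,Q \right)} = - \frac{1}{4}$
$X{\left(v,J \right)} = 1$ ($X{\left(v,J \right)} = \frac{J + v}{J + v} = 1$)
$O{\left(A \right)} = 9$ ($O{\left(A \right)} = 3 \cdot 3 = 9$)
$\left(O{\left(-7 \right)} - 25\right) X{\left(-7,j{\left(2,2 \right)} \right)} = \left(9 - 25\right) 1 = \left(-16\right) 1 = -16$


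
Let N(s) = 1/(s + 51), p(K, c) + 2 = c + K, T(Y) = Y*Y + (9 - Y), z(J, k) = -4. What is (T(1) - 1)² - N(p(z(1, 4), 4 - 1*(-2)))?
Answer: 3263/51 ≈ 63.980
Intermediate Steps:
T(Y) = 9 + Y² - Y (T(Y) = Y² + (9 - Y) = 9 + Y² - Y)
p(K, c) = -2 + K + c (p(K, c) = -2 + (c + K) = -2 + (K + c) = -2 + K + c)
N(s) = 1/(51 + s)
(T(1) - 1)² - N(p(z(1, 4), 4 - 1*(-2))) = ((9 + 1² - 1*1) - 1)² - 1/(51 + (-2 - 4 + (4 - 1*(-2)))) = ((9 + 1 - 1) - 1)² - 1/(51 + (-2 - 4 + (4 + 2))) = (9 - 1)² - 1/(51 + (-2 - 4 + 6)) = 8² - 1/(51 + 0) = 64 - 1/51 = 3263/51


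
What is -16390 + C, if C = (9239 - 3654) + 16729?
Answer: 5924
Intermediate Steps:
C = 22314 (C = 5585 + 16729 = 22314)
-16390 + C = -16390 + 22314 = 5924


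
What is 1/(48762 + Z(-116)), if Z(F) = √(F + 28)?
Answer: 24381/1188866366 - I*√22/1188866366 ≈ 2.0508e-5 - 3.9453e-9*I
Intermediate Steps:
Z(F) = √(28 + F)
1/(48762 + Z(-116)) = 1/(48762 + √(28 - 116)) = 1/(48762 + √(-88)) = 1/(48762 + 2*I*√22)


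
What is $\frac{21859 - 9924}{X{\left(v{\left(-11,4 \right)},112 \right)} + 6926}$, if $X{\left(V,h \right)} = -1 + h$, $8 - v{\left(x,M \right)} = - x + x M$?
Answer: $\frac{385}{227} \approx 1.696$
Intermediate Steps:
$v{\left(x,M \right)} = 8 + x - M x$ ($v{\left(x,M \right)} = 8 - \left(- x + x M\right) = 8 - \left(- x + M x\right) = 8 + x - M x$)
$\frac{21859 - 9924}{X{\left(v{\left(-11,4 \right)},112 \right)} + 6926} = \frac{21859 - 9924}{\left(-1 + 112\right) + 6926} = \frac{11935}{111 + 6926} = \frac{11935}{7037} = 11935 \cdot \frac{1}{7037} = \frac{385}{227}$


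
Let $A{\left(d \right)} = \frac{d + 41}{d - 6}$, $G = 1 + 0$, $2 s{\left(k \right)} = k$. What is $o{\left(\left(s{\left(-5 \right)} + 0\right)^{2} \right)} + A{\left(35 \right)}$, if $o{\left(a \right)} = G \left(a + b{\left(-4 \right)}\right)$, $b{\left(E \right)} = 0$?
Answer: $\frac{1029}{116} \approx 8.8707$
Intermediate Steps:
$s{\left(k \right)} = \frac{k}{2}$
$G = 1$
$A{\left(d \right)} = \frac{41 + d}{-6 + d}$
$o{\left(a \right)} = a$ ($o{\left(a \right)} = 1 \left(a + 0\right) = 1 a = a$)
$o{\left(\left(s{\left(-5 \right)} + 0\right)^{2} \right)} + A{\left(35 \right)} = \left(\frac{1}{2} \left(-5\right) + 0\right)^{2} + \frac{41 + 35}{-6 + 35} = \left(- \frac{5}{2} + 0\right)^{2} + \frac{1}{29} \cdot 76 = \left(- \frac{5}{2}\right)^{2} + \frac{1}{29} \cdot 76 = \frac{25}{4} + \frac{76}{29} = \frac{1029}{116}$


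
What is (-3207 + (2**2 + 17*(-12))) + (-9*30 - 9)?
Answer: -3686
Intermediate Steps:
(-3207 + (2**2 + 17*(-12))) + (-9*30 - 9) = (-3207 + (4 - 204)) + (-270 - 9) = (-3207 - 200) - 279 = -3407 - 279 = -3686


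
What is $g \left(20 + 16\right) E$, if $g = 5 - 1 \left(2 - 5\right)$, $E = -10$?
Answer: $-2880$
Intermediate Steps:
$g = 8$ ($g = 5 - 1 \left(-3\right) = 5 - -3 = 5 + 3 = 8$)
$g \left(20 + 16\right) E = 8 \left(20 + 16\right) \left(-10\right) = 8 \cdot 36 \left(-10\right) = 288 \left(-10\right) = -2880$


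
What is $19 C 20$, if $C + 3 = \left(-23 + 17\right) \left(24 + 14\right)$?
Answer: $-87780$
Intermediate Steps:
$C = -231$ ($C = -3 + \left(-23 + 17\right) \left(24 + 14\right) = -3 - 228 = -231$)
$19 C 20 = 19 \left(-231\right) 20 = \left(-4389\right) 20 = -87780$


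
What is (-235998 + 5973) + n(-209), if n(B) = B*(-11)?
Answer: -227726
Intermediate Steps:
n(B) = -11*B
(-235998 + 5973) + n(-209) = (-235998 + 5973) - 11*(-209) = -230025 + 2299 = -227726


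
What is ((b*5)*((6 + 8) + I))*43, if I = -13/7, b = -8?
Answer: -146200/7 ≈ -20886.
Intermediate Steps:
I = -13/7 (I = -13*⅐ = -13/7 ≈ -1.8571)
((b*5)*((6 + 8) + I))*43 = ((-8*5)*((6 + 8) - 13/7))*43 = -40*(14 - 13/7)*43 = -40*85/7*43 = -3400/7*43 = -146200/7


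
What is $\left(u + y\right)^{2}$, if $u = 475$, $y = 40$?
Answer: $265225$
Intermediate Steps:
$\left(u + y\right)^{2} = \left(475 + 40\right)^{2} = 515^{2} = 265225$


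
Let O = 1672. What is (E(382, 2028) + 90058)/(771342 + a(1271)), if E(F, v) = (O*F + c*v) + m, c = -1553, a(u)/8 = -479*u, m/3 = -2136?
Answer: 242713/409913 ≈ 0.59211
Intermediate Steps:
m = -6408 (m = 3*(-2136) = -6408)
a(u) = -3832*u (a(u) = 8*(-479*u) = -3832*u)
E(F, v) = -6408 - 1553*v + 1672*F (E(F, v) = (1672*F - 1553*v) - 6408 = (-1553*v + 1672*F) - 6408 = -6408 - 1553*v + 1672*F)
(E(382, 2028) + 90058)/(771342 + a(1271)) = ((-6408 - 1553*2028 + 1672*382) + 90058)/(771342 - 3832*1271) = ((-6408 - 3149484 + 638704) + 90058)/(771342 - 4870472) = (-2517188 + 90058)/(-4099130) = -2427130*(-1/4099130) = 242713/409913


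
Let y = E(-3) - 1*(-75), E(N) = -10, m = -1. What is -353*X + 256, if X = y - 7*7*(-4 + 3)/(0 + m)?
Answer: -5392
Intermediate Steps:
y = 65 (y = -10 - 1*(-75) = -10 + 75 = 65)
X = 16 (X = 65 - 7*7*(-4 + 3)/(0 - 1) = 65 - 49*(-1/(-1)) = 65 - 49*(-1*(-1)) = 65 - 49 = 16)
-353*X + 256 = -353*16 + 256 = -5648 + 256 = -5392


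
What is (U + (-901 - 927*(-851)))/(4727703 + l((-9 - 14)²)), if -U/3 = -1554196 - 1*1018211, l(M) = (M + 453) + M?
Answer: 8505197/4729214 ≈ 1.7984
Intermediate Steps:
l(M) = 453 + 2*M (l(M) = (453 + M) + M = 453 + 2*M)
U = 7717221 (U = -3*(-1554196 - 1*1018211) = -3*(-1554196 - 1018211) = -3*(-2572407) = 7717221)
(U + (-901 - 927*(-851)))/(4727703 + l((-9 - 14)²)) = (7717221 + (-901 - 927*(-851)))/(4727703 + (453 + 2*(-9 - 14)²)) = (7717221 + (-901 + 788877))/(4727703 + (453 + 2*(-23)²)) = (7717221 + 787976)/(4727703 + (453 + 2*529)) = 8505197/(4727703 + (453 + 1058)) = 8505197/(4727703 + 1511) = 8505197/4729214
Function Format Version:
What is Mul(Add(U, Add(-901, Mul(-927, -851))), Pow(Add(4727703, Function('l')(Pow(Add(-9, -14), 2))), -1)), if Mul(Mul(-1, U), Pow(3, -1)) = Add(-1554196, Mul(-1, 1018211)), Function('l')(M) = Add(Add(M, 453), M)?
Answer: Rational(8505197, 4729214) ≈ 1.7984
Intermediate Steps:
Function('l')(M) = Add(453, Mul(2, M)) (Function('l')(M) = Add(Add(453, M), M) = Add(453, Mul(2, M)))
U = 7717221 (U = Mul(-3, Add(-1554196, Mul(-1, 1018211))) = Mul(-3, Add(-1554196, -1018211)) = Mul(-3, -2572407) = 7717221)
Mul(Add(U, Add(-901, Mul(-927, -851))), Pow(Add(4727703, Function('l')(Pow(Add(-9, -14), 2))), -1)) = Mul(Add(7717221, Add(-901, Mul(-927, -851))), Pow(Add(4727703, Add(453, Mul(2, Pow(Add(-9, -14), 2)))), -1)) = Mul(Add(7717221, Add(-901, 788877)), Pow(Add(4727703, Add(453, Mul(2, Pow(-23, 2)))), -1)) = Mul(Add(7717221, 787976), Pow(Add(4727703, Add(453, Mul(2, 529))), -1)) = Mul(8505197, Pow(Add(4727703, Add(453, 1058)), -1)) = Mul(8505197, Pow(Add(4727703, 1511), -1)) = Mul(8505197, Pow(4729214, -1)) = Mul(8505197, Rational(1, 4729214)) = Rational(8505197, 4729214)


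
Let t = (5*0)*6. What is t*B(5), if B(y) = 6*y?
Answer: 0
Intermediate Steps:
t = 0 (t = 0*6 = 0)
t*B(5) = 0*(6*5) = 0*30 = 0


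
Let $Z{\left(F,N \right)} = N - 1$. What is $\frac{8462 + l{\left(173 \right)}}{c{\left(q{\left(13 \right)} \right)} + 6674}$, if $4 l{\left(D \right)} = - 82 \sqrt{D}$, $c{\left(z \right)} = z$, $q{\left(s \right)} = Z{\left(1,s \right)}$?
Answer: $\frac{4231}{3343} - \frac{41 \sqrt{173}}{13372} \approx 1.2253$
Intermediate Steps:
$Z{\left(F,N \right)} = -1 + N$
$q{\left(s \right)} = -1 + s$
$l{\left(D \right)} = - \frac{41 \sqrt{D}}{2}$ ($l{\left(D \right)} = \frac{\left(-82\right) \sqrt{D}}{4} = - \frac{41 \sqrt{D}}{2}$)
$\frac{8462 + l{\left(173 \right)}}{c{\left(q{\left(13 \right)} \right)} + 6674} = \frac{8462 - \frac{41 \sqrt{173}}{2}}{\left(-1 + 13\right) + 6674} = \frac{8462 - \frac{41 \sqrt{173}}{2}}{12 + 6674} = \frac{8462 - \frac{41 \sqrt{173}}{2}}{6686} = \left(8462 - \frac{41 \sqrt{173}}{2}\right) \frac{1}{6686} = \frac{4231}{3343} - \frac{41 \sqrt{173}}{13372}$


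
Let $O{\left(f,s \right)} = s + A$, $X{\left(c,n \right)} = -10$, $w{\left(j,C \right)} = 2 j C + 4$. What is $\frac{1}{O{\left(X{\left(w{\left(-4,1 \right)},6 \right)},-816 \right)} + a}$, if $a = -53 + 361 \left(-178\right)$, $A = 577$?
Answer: $- \frac{1}{64550} \approx -1.5492 \cdot 10^{-5}$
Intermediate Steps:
$w{\left(j,C \right)} = 4 + 2 C j$ ($w{\left(j,C \right)} = 2 C j + 4 = 4 + 2 C j$)
$O{\left(f,s \right)} = 577 + s$ ($O{\left(f,s \right)} = s + 577 = 577 + s$)
$a = -64311$ ($a = -53 - 64258 = -64311$)
$\frac{1}{O{\left(X{\left(w{\left(-4,1 \right)},6 \right)},-816 \right)} + a} = \frac{1}{\left(577 - 816\right) - 64311} = \frac{1}{-239 - 64311} = \frac{1}{-64550} = - \frac{1}{64550}$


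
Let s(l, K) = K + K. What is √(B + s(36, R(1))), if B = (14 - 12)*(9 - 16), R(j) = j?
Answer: 2*I*√3 ≈ 3.4641*I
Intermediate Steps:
s(l, K) = 2*K
B = -14 (B = 2*(-7) = -14)
√(B + s(36, R(1))) = √(-14 + 2*1) = √(-14 + 2) = √(-12) = 2*I*√3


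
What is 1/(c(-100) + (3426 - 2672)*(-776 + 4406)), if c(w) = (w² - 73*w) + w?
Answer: 1/2754220 ≈ 3.6308e-7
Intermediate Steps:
c(w) = w² - 72*w
1/(c(-100) + (3426 - 2672)*(-776 + 4406)) = 1/(-100*(-72 - 100) + (3426 - 2672)*(-776 + 4406)) = 1/(-100*(-172) + 754*3630) = 1/(17200 + 2737020) = 1/2754220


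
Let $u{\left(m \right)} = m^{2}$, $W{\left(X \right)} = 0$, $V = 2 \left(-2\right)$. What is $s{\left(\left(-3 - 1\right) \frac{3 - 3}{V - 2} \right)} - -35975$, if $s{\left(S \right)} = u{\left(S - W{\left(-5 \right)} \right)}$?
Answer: $35975$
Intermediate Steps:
$V = -4$
$s{\left(S \right)} = S^{2}$ ($s{\left(S \right)} = \left(S - 0\right)^{2} = \left(S + 0\right)^{2} = S^{2}$)
$s{\left(\left(-3 - 1\right) \frac{3 - 3}{V - 2} \right)} - -35975 = \left(\left(-3 - 1\right) \frac{3 - 3}{-4 - 2}\right)^{2} - -35975 = \left(- 4 \frac{0}{-6}\right)^{2} + 35975 = \left(- 4 \cdot 0 \left(- \frac{1}{6}\right)\right)^{2} + 35975 = \left(\left(-4\right) 0\right)^{2} + 35975 = 0^{2} + 35975 = 0 + 35975 = 35975$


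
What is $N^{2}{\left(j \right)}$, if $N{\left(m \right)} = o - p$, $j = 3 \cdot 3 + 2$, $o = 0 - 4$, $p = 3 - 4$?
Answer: $9$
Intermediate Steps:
$p = -1$
$o = -4$
$j = 11$ ($j = 9 + 2 = 11$)
$N{\left(m \right)} = -3$ ($N{\left(m \right)} = -4 - -1 = -4 + 1 = -3$)
$N^{2}{\left(j \right)} = \left(-3\right)^{2} = 9$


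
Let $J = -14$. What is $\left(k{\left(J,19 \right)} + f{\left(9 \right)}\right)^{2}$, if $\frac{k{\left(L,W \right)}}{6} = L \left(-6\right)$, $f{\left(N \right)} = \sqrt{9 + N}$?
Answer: $254034 + 3024 \sqrt{2} \approx 2.5831 \cdot 10^{5}$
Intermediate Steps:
$k{\left(L,W \right)} = - 36 L$ ($k{\left(L,W \right)} = 6 L \left(-6\right) = 6 \left(- 6 L\right) = - 36 L$)
$\left(k{\left(J,19 \right)} + f{\left(9 \right)}\right)^{2} = \left(\left(-36\right) \left(-14\right) + \sqrt{9 + 9}\right)^{2} = \left(504 + \sqrt{18}\right)^{2} = \left(504 + 3 \sqrt{2}\right)^{2}$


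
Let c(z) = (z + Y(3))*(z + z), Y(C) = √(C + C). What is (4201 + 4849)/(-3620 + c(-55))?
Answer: 73305/19441 + 9955*√6/58323 ≈ 4.1887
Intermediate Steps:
Y(C) = √2*√C (Y(C) = √(2*C) = √2*√C)
c(z) = 2*z*(z + √6) (c(z) = (z + √2*√3)*(z + z) = (z + √6)*(2*z) = 2*z*(z + √6))
(4201 + 4849)/(-3620 + c(-55)) = (4201 + 4849)/(-3620 + 2*(-55)*(-55 + √6)) = 9050/(-3620 + (6050 - 110*√6)) = 9050/(2430 - 110*√6)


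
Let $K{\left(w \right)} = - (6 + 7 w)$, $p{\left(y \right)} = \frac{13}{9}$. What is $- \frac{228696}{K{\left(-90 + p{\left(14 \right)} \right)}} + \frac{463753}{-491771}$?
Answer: $- \frac{78058213913}{209002675} \approx -373.48$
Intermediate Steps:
$p{\left(y \right)} = \frac{13}{9}$ ($p{\left(y \right)} = 13 \cdot \frac{1}{9} = \frac{13}{9}$)
$K{\left(w \right)} = -6 - 7 w$
$- \frac{228696}{K{\left(-90 + p{\left(14 \right)} \right)}} + \frac{463753}{-491771} = - \frac{228696}{-6 - 7 \left(-90 + \frac{13}{9}\right)} + \frac{463753}{-491771} = - \frac{228696}{-6 - - \frac{5579}{9}} + 463753 \left(- \frac{1}{491771}\right) = - \frac{228696}{-6 + \frac{5579}{9}} - \frac{463753}{491771} = - \frac{228696}{\frac{5525}{9}} - \frac{463753}{491771} = \left(-228696\right) \frac{9}{5525} - \frac{463753}{491771} = - \frac{158328}{425} - \frac{463753}{491771} = - \frac{78058213913}{209002675}$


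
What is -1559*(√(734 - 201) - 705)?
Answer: 1099095 - 1559*√533 ≈ 1.0631e+6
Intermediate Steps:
-1559*(√(734 - 201) - 705) = -1559*(√533 - 705) = -1559*(-705 + √533) = 1099095 - 1559*√533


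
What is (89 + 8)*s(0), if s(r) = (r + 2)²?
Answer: 388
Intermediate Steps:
s(r) = (2 + r)²
(89 + 8)*s(0) = (89 + 8)*(2 + 0)² = 97*2² = 97*4 = 388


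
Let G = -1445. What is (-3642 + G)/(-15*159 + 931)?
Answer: 5087/1454 ≈ 3.4986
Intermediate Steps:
(-3642 + G)/(-15*159 + 931) = (-3642 - 1445)/(-15*159 + 931) = -5087/(-2385 + 931) = -5087/(-1454) = -5087*(-1/1454) = 5087/1454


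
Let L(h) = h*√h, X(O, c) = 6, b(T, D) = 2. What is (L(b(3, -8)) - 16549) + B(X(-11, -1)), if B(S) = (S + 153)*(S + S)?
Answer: -14641 + 2*√2 ≈ -14638.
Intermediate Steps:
L(h) = h^(3/2)
B(S) = 2*S*(153 + S) (B(S) = (153 + S)*(2*S) = 2*S*(153 + S))
(L(b(3, -8)) - 16549) + B(X(-11, -1)) = (2^(3/2) - 16549) + 2*6*(153 + 6) = (2*√2 - 16549) + 2*6*159 = (-16549 + 2*√2) + 1908 = -14641 + 2*√2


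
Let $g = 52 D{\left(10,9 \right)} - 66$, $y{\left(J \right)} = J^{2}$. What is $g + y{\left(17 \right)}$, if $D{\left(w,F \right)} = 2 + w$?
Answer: $847$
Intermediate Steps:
$g = 558$ ($g = 52 \left(2 + 10\right) - 66 = 52 \cdot 12 - 66 = 624 - 66 = 558$)
$g + y{\left(17 \right)} = 558 + 17^{2} = 558 + 289 = 847$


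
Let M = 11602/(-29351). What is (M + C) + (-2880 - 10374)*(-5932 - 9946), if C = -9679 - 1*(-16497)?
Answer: 6177030352728/29351 ≈ 2.1045e+8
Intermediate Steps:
C = 6818 (C = -9679 + 16497 = 6818)
M = -11602/29351 (M = 11602*(-1/29351) = -11602/29351 ≈ -0.39528)
(M + C) + (-2880 - 10374)*(-5932 - 9946) = (-11602/29351 + 6818) + (-2880 - 10374)*(-5932 - 9946) = 200103516/29351 - 13254*(-15878) = 200103516/29351 + 210447012 = 6177030352728/29351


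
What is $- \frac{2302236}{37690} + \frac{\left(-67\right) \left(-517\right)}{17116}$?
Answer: $- \frac{1731796703}{29322820} \approx -59.06$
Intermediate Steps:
$- \frac{2302236}{37690} + \frac{\left(-67\right) \left(-517\right)}{17116} = \left(-2302236\right) \frac{1}{37690} + 34639 \cdot \frac{1}{17116} = - \frac{1151118}{18845} + \frac{3149}{1556} = - \frac{1731796703}{29322820}$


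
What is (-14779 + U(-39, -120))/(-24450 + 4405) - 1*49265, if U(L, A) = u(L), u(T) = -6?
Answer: -197500428/4009 ≈ -49264.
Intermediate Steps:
U(L, A) = -6
(-14779 + U(-39, -120))/(-24450 + 4405) - 1*49265 = (-14779 - 6)/(-24450 + 4405) - 1*49265 = -14785/(-20045) - 49265 = -14785*(-1/20045) - 49265 = 2957/4009 - 49265 = -197500428/4009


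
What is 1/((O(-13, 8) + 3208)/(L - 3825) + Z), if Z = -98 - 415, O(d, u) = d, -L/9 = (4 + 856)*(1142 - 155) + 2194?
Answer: -851439/436788562 ≈ -0.0019493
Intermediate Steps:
L = -7659126 (L = -9*((4 + 856)*(1142 - 155) + 2194) = -9*(860*987 + 2194) = -9*(848820 + 2194) = -9*851014 = -7659126)
Z = -513
1/((O(-13, 8) + 3208)/(L - 3825) + Z) = 1/((-13 + 3208)/(-7659126 - 3825) - 513) = 1/(3195/(-7662951) - 513) = 1/(3195*(-1/7662951) - 513) = 1/(-355/851439 - 513) = 1/(-436788562/851439) = -851439/436788562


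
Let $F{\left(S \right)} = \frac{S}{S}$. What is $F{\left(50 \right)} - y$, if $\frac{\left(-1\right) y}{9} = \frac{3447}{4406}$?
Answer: $\frac{35429}{4406} \approx 8.0411$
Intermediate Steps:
$y = - \frac{31023}{4406}$ ($y = - 9 \cdot \frac{3447}{4406} = - 9 \cdot 3447 \cdot \frac{1}{4406} = \left(-9\right) \frac{3447}{4406} = - \frac{31023}{4406} \approx -7.0411$)
$F{\left(S \right)} = 1$
$F{\left(50 \right)} - y = 1 - - \frac{31023}{4406} = 1 + \frac{31023}{4406} = \frac{35429}{4406}$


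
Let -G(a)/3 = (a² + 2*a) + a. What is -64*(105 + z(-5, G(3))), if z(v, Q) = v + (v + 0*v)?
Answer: -6080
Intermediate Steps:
G(a) = -9*a - 3*a² (G(a) = -3*((a² + 2*a) + a) = -3*(a² + 3*a) = -9*a - 3*a²)
z(v, Q) = 2*v (z(v, Q) = v + (v + 0) = v + v = 2*v)
-64*(105 + z(-5, G(3))) = -64*(105 + 2*(-5)) = -64*(105 - 10) = -64*95 = -6080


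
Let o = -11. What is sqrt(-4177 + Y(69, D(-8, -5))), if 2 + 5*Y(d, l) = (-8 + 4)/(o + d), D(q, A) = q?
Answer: I*sqrt(3513205)/29 ≈ 64.633*I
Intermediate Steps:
Y(d, l) = -2/5 - 4/(5*(-11 + d)) (Y(d, l) = -2/5 + ((-8 + 4)/(-11 + d))/5 = -2/5 + (-4/(-11 + d))/5 = -2/5 - 4/(5*(-11 + d)))
sqrt(-4177 + Y(69, D(-8, -5))) = sqrt(-4177 + 2*(9 - 1*69)/(5*(-11 + 69))) = sqrt(-4177 + (2/5)*(9 - 69)/58) = sqrt(-4177 + (2/5)*(1/58)*(-60)) = sqrt(-4177 - 12/29) = sqrt(-121145/29) = I*sqrt(3513205)/29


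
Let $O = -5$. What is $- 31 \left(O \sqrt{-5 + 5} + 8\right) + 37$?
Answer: $-211$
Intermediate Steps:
$- 31 \left(O \sqrt{-5 + 5} + 8\right) + 37 = - 31 \left(- 5 \sqrt{-5 + 5} + 8\right) + 37 = - 31 \left(- 5 \sqrt{0} + 8\right) + 37 = - 31 \left(\left(-5\right) 0 + 8\right) + 37 = - 31 \left(0 + 8\right) + 37 = \left(-31\right) 8 + 37 = -248 + 37 = -211$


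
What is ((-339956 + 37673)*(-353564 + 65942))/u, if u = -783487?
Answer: -86943241026/783487 ≈ -1.1097e+5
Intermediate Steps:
((-339956 + 37673)*(-353564 + 65942))/u = ((-339956 + 37673)*(-353564 + 65942))/(-783487) = -302283*(-287622)*(-1/783487) = 86943241026*(-1/783487) = -86943241026/783487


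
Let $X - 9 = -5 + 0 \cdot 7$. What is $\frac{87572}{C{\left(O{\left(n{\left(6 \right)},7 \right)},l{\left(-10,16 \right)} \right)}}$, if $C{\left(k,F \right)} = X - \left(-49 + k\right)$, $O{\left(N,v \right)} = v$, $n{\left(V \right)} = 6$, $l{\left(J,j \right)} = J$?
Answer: $\frac{43786}{23} \approx 1903.7$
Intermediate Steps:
$X = 4$ ($X = 9 + \left(-5 + 0 \cdot 7\right) = 9 + \left(-5 + 0\right) = 9 - 5 = 4$)
$C{\left(k,F \right)} = 53 - k$ ($C{\left(k,F \right)} = 4 - \left(-49 + k\right) = 53 - k$)
$\frac{87572}{C{\left(O{\left(n{\left(6 \right)},7 \right)},l{\left(-10,16 \right)} \right)}} = \frac{87572}{53 - 7} = \frac{87572}{46} = 87572 \cdot \frac{1}{46} = \frac{43786}{23}$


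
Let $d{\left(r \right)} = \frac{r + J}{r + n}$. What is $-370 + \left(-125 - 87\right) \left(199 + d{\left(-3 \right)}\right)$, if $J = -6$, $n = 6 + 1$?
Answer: $-42081$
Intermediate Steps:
$n = 7$
$d{\left(r \right)} = \frac{-6 + r}{7 + r}$ ($d{\left(r \right)} = \frac{r - 6}{r + 7} = \frac{-6 + r}{7 + r}$)
$-370 + \left(-125 - 87\right) \left(199 + d{\left(-3 \right)}\right) = -370 + \left(-125 - 87\right) \left(199 + \frac{-6 - 3}{7 - 3}\right) = -370 - 212 \left(199 + \frac{1}{4} \left(-9\right)\right) = -370 - 212 \left(199 - \frac{9}{4}\right) = -370 - 41711 = -42081$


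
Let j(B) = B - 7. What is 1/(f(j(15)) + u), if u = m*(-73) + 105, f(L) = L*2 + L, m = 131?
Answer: -1/9434 ≈ -0.00010600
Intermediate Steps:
j(B) = -7 + B
f(L) = 3*L (f(L) = 2*L + L = 3*L)
u = -9458 (u = 131*(-73) + 105 = -9563 + 105 = -9458)
1/(f(j(15)) + u) = 1/(3*(-7 + 15) - 9458) = 1/(3*8 - 9458) = 1/(24 - 9458) = 1/(-9434) = -1/9434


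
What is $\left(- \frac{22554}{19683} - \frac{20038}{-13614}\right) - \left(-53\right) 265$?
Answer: $\frac{69697163372}{4962303} \approx 14045.0$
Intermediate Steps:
$\left(- \frac{22554}{19683} - \frac{20038}{-13614}\right) - \left(-53\right) 265 = \left(\left(-22554\right) \frac{1}{19683} - - \frac{10019}{6807}\right) - -14045 = \left(- \frac{2506}{2187} + \frac{10019}{6807}\right) + 14045 = \frac{1617737}{4962303} + 14045 = \frac{69697163372}{4962303}$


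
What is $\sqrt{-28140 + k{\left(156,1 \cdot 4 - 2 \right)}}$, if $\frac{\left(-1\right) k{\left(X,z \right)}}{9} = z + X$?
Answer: $i \sqrt{29562} \approx 171.94 i$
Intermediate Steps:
$k{\left(X,z \right)} = - 9 X - 9 z$ ($k{\left(X,z \right)} = - 9 \left(z + X\right) = - 9 \left(X + z\right) = - 9 X - 9 z$)
$\sqrt{-28140 + k{\left(156,1 \cdot 4 - 2 \right)}} = \sqrt{-28140 - \left(1404 + 9 \left(1 \cdot 4 - 2\right)\right)} = \sqrt{-28140 - \left(1404 + 9 \left(4 - 2\right)\right)} = \sqrt{-28140 - 1422} = \sqrt{-29562} = i \sqrt{29562}$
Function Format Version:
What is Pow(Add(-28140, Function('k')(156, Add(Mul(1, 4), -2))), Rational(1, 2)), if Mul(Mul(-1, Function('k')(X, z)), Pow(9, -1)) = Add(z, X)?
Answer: Mul(I, Pow(29562, Rational(1, 2))) ≈ Mul(171.94, I)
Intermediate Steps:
Function('k')(X, z) = Add(Mul(-9, X), Mul(-9, z)) (Function('k')(X, z) = Mul(-9, Add(z, X)) = Mul(-9, Add(X, z)) = Add(Mul(-9, X), Mul(-9, z)))
Pow(Add(-28140, Function('k')(156, Add(Mul(1, 4), -2))), Rational(1, 2)) = Pow(Add(-28140, Add(Mul(-9, 156), Mul(-9, Add(Mul(1, 4), -2)))), Rational(1, 2)) = Pow(Add(-28140, Add(-1404, Mul(-9, Add(4, -2)))), Rational(1, 2)) = Pow(Add(-28140, Add(-1404, Mul(-9, 2))), Rational(1, 2)) = Pow(Add(-28140, Add(-1404, -18)), Rational(1, 2)) = Pow(Add(-28140, -1422), Rational(1, 2)) = Pow(-29562, Rational(1, 2)) = Mul(I, Pow(29562, Rational(1, 2)))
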